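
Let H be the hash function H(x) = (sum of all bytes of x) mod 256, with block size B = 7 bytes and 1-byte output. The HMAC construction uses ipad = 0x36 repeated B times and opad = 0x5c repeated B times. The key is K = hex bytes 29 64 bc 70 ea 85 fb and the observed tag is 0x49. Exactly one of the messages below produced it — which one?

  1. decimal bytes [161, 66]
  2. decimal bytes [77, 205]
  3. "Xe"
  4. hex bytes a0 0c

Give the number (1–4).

3

Key hex bytes 29 64 bc 70 ea 85 fb is exactly B = 7 bytes: K' = 29 64 bc 70 ea 85 fb.
K' ⊕ ipad = 1f 52 8a 46 dc b3 cd; K' ⊕ opad = 75 38 e0 2c b6 d9 a7.
m1: inner = H(1f 52 8a 46 dc b3 cd a1 42) = 80; tag = H(75 38 e0 2c b6 d9 a7 80) = 6f
m2: inner = H(1f 52 8a 46 dc b3 cd 4d cd) = b7; tag = H(75 38 e0 2c b6 d9 a7 b7) = a6
m3: inner = H(1f 52 8a 46 dc b3 cd 58 65) = 5a; tag = H(75 38 e0 2c b6 d9 a7 5a) = 49 ← matches
m4: inner = H(1f 52 8a 46 dc b3 cd a0 0c) = 49; tag = H(75 38 e0 2c b6 d9 a7 49) = 38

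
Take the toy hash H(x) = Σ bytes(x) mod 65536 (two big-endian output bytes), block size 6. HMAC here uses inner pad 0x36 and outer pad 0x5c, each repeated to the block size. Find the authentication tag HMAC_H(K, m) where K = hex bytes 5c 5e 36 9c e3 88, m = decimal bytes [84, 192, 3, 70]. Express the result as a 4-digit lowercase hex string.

Key hex bytes 5c 5e 36 9c e3 88 is exactly B = 6 bytes: K' = 5c 5e 36 9c e3 88.
K' ⊕ ipad = 6a 68 00 aa d5 be.  K' ⊕ opad = 00 02 6a c0 bf d4.
Inner input = (K'⊕ipad) ∥ m = 6a 68 00 aa d5 be ∥ 54 c0 03 46.
Inner hash: sum = 106+104+0+170+213+190+84+192+3+70 = 1132 → 04 6c.
Outer input = (K'⊕opad) ∥ inner = 00 02 6a c0 bf d4 ∥ 04 6c.
Outer hash (tag): sum = 0+2+106+192+191+212+4+108 = 815 → 03 2f.

032f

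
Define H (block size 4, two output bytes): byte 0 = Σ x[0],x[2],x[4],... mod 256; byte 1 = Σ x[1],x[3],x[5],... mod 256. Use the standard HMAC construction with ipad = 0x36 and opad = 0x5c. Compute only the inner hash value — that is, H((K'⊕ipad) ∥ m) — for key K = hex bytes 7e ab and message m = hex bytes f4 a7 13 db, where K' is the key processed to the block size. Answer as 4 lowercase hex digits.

Key hex bytes 7e ab is 2 bytes ≤ B = 4; zero-pad to 4 bytes: K' = 7e ab 00 00.
K' ⊕ ipad = 48 9d 36 36.
Inner input = 48 9d 36 36 ∥ f4 a7 13 db.
Inner hash: even-index sum = 389 mod 256 = 133; odd-index sum = 597 mod 256 = 85 → 85 55.

8555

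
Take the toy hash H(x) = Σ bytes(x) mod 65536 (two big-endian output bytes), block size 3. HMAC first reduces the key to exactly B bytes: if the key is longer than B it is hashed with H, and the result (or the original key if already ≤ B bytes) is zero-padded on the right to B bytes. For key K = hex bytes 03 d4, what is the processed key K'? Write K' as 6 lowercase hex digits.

Key hex bytes 03 d4 is 2 bytes ≤ B = 3; zero-pad to 3 bytes: K' = 03 d4 00.

03d400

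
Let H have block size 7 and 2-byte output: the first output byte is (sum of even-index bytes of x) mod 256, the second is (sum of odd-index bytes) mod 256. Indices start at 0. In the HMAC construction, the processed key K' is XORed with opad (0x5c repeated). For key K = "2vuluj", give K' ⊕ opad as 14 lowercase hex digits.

Key "2vuluj" = 32 76 75 6c 75 6a is 6 bytes ≤ B = 7; zero-pad to 7 bytes: K' = 32 76 75 6c 75 6a 00.
XOR each byte with 0x5c: 32⊕5c=6e, 76⊕5c=2a, 75⊕5c=29, 6c⊕5c=30, 75⊕5c=29, 6a⊕5c=36, 00⊕5c=5c.

6e2a293029365c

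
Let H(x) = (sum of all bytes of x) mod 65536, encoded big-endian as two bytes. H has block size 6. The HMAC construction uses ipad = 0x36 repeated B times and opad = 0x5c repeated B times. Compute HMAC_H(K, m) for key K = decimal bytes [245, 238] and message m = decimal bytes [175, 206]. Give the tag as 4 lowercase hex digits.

Key decimal bytes [245, 238] = f5 ee is 2 bytes ≤ B = 6; zero-pad to 6 bytes: K' = f5 ee 00 00 00 00.
K' ⊕ ipad = c3 d8 36 36 36 36.  K' ⊕ opad = a9 b2 5c 5c 5c 5c.
Inner input = (K'⊕ipad) ∥ m = c3 d8 36 36 36 36 ∥ af ce.
Inner hash: sum = 195+216+54+54+54+54+175+206 = 1008 → 03 f0.
Outer input = (K'⊕opad) ∥ inner = a9 b2 5c 5c 5c 5c ∥ 03 f0.
Outer hash (tag): sum = 169+178+92+92+92+92+3+240 = 958 → 03 be.

03be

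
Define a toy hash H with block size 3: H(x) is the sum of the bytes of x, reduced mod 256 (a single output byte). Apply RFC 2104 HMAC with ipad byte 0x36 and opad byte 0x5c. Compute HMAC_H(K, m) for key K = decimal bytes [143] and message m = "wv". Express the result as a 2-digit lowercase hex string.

Key decimal bytes [143] = 8f is 1 byte ≤ B = 3; zero-pad to 3 bytes: K' = 8f 00 00.
K' ⊕ ipad = b9 36 36.  K' ⊕ opad = d3 5c 5c.
Inner input = (K'⊕ipad) ∥ m = b9 36 36 ∥ 77 76.
Inner hash: sum = 185+54+54+119+118 = 530; mod 256 = 18 → 12.
Outer input = (K'⊕opad) ∥ inner = d3 5c 5c ∥ 12.
Outer hash (tag): sum = 211+92+92+18 = 413; mod 256 = 157 → 9d.

9d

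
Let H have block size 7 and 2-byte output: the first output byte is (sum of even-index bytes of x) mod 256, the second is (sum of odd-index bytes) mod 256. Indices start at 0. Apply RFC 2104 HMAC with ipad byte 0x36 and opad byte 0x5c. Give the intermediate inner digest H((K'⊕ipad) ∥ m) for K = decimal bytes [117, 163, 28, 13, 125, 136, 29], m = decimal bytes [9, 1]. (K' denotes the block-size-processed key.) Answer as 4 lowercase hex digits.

Key decimal bytes [117, 163, 28, 13, 125, 136, 29] = 75 a3 1c 0d 7d 88 1d is exactly B = 7 bytes: K' = 75 a3 1c 0d 7d 88 1d.
K' ⊕ ipad = 43 95 2a 3b 4b be 2b.
Inner input = 43 95 2a 3b 4b be 2b ∥ 09 01.
Inner hash: even-index sum = 228 mod 256 = 228; odd-index sum = 407 mod 256 = 151 → e4 97.

e497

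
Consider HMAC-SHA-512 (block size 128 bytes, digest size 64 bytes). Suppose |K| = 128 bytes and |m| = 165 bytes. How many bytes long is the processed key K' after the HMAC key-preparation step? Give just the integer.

128

Key is 128 ≤ 128 bytes, zero-padded: |K'| = 128.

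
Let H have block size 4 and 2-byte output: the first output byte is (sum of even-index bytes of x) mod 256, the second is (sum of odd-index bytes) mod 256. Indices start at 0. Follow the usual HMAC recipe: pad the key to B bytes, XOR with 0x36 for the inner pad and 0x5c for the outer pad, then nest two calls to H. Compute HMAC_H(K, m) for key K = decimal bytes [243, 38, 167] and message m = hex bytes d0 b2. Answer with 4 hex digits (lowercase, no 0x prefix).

d0ce

Key decimal bytes [243, 38, 167] = f3 26 a7 is 3 bytes ≤ B = 4; zero-pad to 4 bytes: K' = f3 26 a7 00.
K' ⊕ ipad = c5 10 91 36.  K' ⊕ opad = af 7a fb 5c.
Inner input = (K'⊕ipad) ∥ m = c5 10 91 36 ∥ d0 b2.
Inner hash: even-index sum = 550 mod 256 = 38; odd-index sum = 248 mod 256 = 248 → 26 f8.
Outer input = (K'⊕opad) ∥ inner = af 7a fb 5c ∥ 26 f8.
Outer hash (tag): even-index sum = 464 mod 256 = 208; odd-index sum = 462 mod 256 = 206 → d0 ce.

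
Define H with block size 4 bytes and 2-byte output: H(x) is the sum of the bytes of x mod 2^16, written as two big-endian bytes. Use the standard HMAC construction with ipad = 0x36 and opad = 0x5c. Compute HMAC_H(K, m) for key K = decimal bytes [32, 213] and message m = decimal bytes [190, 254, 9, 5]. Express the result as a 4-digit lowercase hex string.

Key decimal bytes [32, 213] = 20 d5 is 2 bytes ≤ B = 4; zero-pad to 4 bytes: K' = 20 d5 00 00.
K' ⊕ ipad = 16 e3 36 36.  K' ⊕ opad = 7c 89 5c 5c.
Inner input = (K'⊕ipad) ∥ m = 16 e3 36 36 ∥ be fe 09 05.
Inner hash: sum = 22+227+54+54+190+254+9+5 = 815 → 03 2f.
Outer input = (K'⊕opad) ∥ inner = 7c 89 5c 5c ∥ 03 2f.
Outer hash (tag): sum = 124+137+92+92+3+47 = 495 → 01 ef.

01ef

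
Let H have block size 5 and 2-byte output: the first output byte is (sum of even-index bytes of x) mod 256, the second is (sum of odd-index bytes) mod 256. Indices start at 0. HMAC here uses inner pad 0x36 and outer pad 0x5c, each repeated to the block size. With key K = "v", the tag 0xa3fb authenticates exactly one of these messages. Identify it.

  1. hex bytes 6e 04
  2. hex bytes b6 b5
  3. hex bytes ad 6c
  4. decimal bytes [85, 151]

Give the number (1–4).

4

Key "v" = 76 is 1 byte ≤ B = 5; zero-pad to 5 bytes: K' = 76 00 00 00 00.
K' ⊕ ipad = 40 36 36 36 36; K' ⊕ opad = 2a 5c 5c 5c 5c.
m1: inner = H(40 36 36 36 36 6e 04) = b0 da; tag = H(2a 5c 5c 5c 5c b0 da) = bc68
m2: inner = H(40 36 36 36 36 b6 b5) = 61 22; tag = H(2a 5c 5c 5c 5c 61 22) = 0419
m3: inner = H(40 36 36 36 36 ad 6c) = 18 19; tag = H(2a 5c 5c 5c 5c 18 19) = fbd0
m4: inner = H(40 36 36 36 36 55 97) = 43 c1; tag = H(2a 5c 5c 5c 5c 43 c1) = a3fb ← matches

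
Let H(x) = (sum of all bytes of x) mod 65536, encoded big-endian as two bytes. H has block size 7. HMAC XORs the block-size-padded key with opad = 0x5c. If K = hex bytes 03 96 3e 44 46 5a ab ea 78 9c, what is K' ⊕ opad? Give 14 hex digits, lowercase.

Key hex bytes 03 96 3e 44 46 5a ab ea 78 9c is 10 bytes > B = 7, so hash it first: H(key) = 04 64, then zero-pad to 7 bytes: K' = 04 64 00 00 00 00 00.
XOR each byte with 0x5c: 04⊕5c=58, 64⊕5c=38, 00⊕5c=5c, 00⊕5c=5c, 00⊕5c=5c, 00⊕5c=5c, 00⊕5c=5c.

58385c5c5c5c5c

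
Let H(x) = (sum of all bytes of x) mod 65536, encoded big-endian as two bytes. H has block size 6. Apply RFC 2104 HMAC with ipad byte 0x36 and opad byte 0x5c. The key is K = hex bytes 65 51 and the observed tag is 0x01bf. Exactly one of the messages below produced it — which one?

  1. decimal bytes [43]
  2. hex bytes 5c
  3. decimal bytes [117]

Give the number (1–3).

Key hex bytes 65 51 is 2 bytes ≤ B = 6; zero-pad to 6 bytes: K' = 65 51 00 00 00 00.
K' ⊕ ipad = 53 67 36 36 36 36; K' ⊕ opad = 39 0d 5c 5c 5c 5c.
m1: inner = H(53 67 36 36 36 36 2b) = 01 bd; tag = H(39 0d 5c 5c 5c 5c 01 bd) = 0274
m2: inner = H(53 67 36 36 36 36 5c) = 01 ee; tag = H(39 0d 5c 5c 5c 5c 01 ee) = 02a5
m3: inner = H(53 67 36 36 36 36 75) = 02 07; tag = H(39 0d 5c 5c 5c 5c 02 07) = 01bf ← matches

3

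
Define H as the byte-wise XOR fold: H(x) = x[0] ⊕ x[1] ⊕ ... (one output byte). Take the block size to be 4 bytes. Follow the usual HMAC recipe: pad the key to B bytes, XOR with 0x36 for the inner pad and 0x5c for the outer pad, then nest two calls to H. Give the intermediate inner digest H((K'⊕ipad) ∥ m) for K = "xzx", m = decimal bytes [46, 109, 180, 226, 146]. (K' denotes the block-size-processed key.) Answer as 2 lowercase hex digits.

fd

Key "xzx" = 78 7a 78 is 3 bytes ≤ B = 4; zero-pad to 4 bytes: K' = 78 7a 78 00.
K' ⊕ ipad = 4e 4c 4e 36.
Inner input = 4e 4c 4e 36 ∥ 2e 6d b4 e2 92.
Inner hash: XOR 4e⊕4c⊕4e⊕36⊕2e⊕6d⊕b4⊕e2⊕92 = fd.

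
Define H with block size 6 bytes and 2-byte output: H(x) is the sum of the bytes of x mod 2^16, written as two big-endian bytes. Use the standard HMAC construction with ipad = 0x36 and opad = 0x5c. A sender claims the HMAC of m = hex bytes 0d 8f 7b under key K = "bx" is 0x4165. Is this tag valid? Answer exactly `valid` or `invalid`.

Key "bx" = 62 78 is 2 bytes ≤ B = 6; zero-pad to 6 bytes: K' = 62 78 00 00 00 00.
K' ⊕ ipad = 54 4e 36 36 36 36; K' ⊕ opad = 3e 24 5c 5c 5c 5c.
Inner hash: sum = 84+78+54+54+54+54+13+143+123 = 657 → 02 91.
Outer hash (recomputed tag): sum = 62+36+92+92+92+92+2+145 = 613 → 02 65.
Recomputed tag = 0265; claimed = 4165 → mismatch.

invalid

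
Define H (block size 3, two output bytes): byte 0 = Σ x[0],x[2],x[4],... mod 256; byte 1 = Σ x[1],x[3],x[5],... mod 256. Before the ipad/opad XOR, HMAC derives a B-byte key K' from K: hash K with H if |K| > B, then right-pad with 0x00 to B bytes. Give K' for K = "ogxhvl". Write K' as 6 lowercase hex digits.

5d3b00

|K| = 6 > B = 3, so first hash the key.
H(K): even-index sum = 349 mod 256 = 93; odd-index sum = 315 mod 256 = 59 → 5d 3b.
Zero-pad H(K) = 5d 3b to 3 bytes: K' = 5d 3b 00.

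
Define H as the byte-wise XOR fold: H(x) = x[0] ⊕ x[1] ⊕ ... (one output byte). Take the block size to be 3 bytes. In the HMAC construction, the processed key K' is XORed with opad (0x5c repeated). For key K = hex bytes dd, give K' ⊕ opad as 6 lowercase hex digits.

815c5c

Key hex bytes dd is 1 byte ≤ B = 3; zero-pad to 3 bytes: K' = dd 00 00.
XOR each byte with 0x5c: dd⊕5c=81, 00⊕5c=5c, 00⊕5c=5c.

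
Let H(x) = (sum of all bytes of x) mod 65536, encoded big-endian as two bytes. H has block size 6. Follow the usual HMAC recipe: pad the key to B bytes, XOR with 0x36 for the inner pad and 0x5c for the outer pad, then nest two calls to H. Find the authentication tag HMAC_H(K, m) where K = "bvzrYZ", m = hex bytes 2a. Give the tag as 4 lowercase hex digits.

Key "bvzrYZ" = 62 76 7a 72 59 5a is exactly B = 6 bytes: K' = 62 76 7a 72 59 5a.
K' ⊕ ipad = 54 40 4c 44 6f 6c.  K' ⊕ opad = 3e 2a 26 2e 05 06.
Inner input = (K'⊕ipad) ∥ m = 54 40 4c 44 6f 6c ∥ 2a.
Inner hash: sum = 84+64+76+68+111+108+42 = 553 → 02 29.
Outer input = (K'⊕opad) ∥ inner = 3e 2a 26 2e 05 06 ∥ 02 29.
Outer hash (tag): sum = 62+42+38+46+5+6+2+41 = 242 → 00 f2.

00f2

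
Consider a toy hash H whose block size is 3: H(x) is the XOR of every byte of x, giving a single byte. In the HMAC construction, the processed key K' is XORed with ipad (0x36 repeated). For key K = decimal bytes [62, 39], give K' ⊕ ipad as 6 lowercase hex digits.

Key decimal bytes [62, 39] = 3e 27 is 2 bytes ≤ B = 3; zero-pad to 3 bytes: K' = 3e 27 00.
XOR each byte with 0x36: 3e⊕36=08, 27⊕36=11, 00⊕36=36.

081136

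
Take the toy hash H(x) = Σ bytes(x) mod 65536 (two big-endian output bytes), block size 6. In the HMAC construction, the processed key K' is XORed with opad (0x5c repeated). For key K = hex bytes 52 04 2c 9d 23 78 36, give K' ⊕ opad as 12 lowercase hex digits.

5dac5c5c5c5c

Key hex bytes 52 04 2c 9d 23 78 36 is 7 bytes > B = 6, so hash it first: H(key) = 01 f0, then zero-pad to 6 bytes: K' = 01 f0 00 00 00 00.
XOR each byte with 0x5c: 01⊕5c=5d, f0⊕5c=ac, 00⊕5c=5c, 00⊕5c=5c, 00⊕5c=5c, 00⊕5c=5c.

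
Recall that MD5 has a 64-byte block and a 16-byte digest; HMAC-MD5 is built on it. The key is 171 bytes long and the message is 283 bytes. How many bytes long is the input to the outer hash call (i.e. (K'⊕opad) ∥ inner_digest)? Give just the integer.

Key is 171 > 64 bytes, so it is hashed to 16 bytes then zero-padded to 64: |K'| = 64.
Outer input = (K'⊕opad) ∥ H(inner) → 64 + 16 = 80 bytes.

80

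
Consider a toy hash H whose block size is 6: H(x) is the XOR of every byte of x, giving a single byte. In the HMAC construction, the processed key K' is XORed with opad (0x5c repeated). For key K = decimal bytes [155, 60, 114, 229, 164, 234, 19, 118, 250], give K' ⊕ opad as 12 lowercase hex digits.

Key decimal bytes [155, 60, 114, 229, 164, 234, 19, 118, 250] = 9b 3c 72 e5 a4 ea 13 76 fa is 9 bytes > B = 6, so hash it first: H(key) = e1, then zero-pad to 6 bytes: K' = e1 00 00 00 00 00.
XOR each byte with 0x5c: e1⊕5c=bd, 00⊕5c=5c, 00⊕5c=5c, 00⊕5c=5c, 00⊕5c=5c, 00⊕5c=5c.

bd5c5c5c5c5c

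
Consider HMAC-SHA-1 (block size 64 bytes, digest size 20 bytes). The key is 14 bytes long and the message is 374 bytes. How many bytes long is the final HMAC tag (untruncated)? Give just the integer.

The tag is one SHA-1 digest: 20 bytes.

20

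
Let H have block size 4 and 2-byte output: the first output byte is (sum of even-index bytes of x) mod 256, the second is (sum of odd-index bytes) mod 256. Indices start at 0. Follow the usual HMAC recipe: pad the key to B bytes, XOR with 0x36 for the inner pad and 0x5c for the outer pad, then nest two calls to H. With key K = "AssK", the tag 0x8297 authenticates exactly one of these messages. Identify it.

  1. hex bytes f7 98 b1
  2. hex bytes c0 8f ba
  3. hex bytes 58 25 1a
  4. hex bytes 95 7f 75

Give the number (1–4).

2

Key "AssK" = 41 73 73 4b is exactly B = 4 bytes: K' = 41 73 73 4b.
K' ⊕ ipad = 77 45 45 7d; K' ⊕ opad = 1d 2f 2f 17.
m1: inner = H(77 45 45 7d f7 98 b1) = 64 5a; tag = H(1d 2f 2f 17 64 5a) = b0a0
m2: inner = H(77 45 45 7d c0 8f ba) = 36 51; tag = H(1d 2f 2f 17 36 51) = 8297 ← matches
m3: inner = H(77 45 45 7d 58 25 1a) = 2e e7; tag = H(1d 2f 2f 17 2e e7) = 7a2d
m4: inner = H(77 45 45 7d 95 7f 75) = c6 41; tag = H(1d 2f 2f 17 c6 41) = 1287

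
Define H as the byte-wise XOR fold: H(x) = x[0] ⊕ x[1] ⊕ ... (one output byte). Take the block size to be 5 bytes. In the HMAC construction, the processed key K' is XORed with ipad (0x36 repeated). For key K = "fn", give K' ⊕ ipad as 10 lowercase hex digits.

5058363636

Key "fn" = 66 6e is 2 bytes ≤ B = 5; zero-pad to 5 bytes: K' = 66 6e 00 00 00.
XOR each byte with 0x36: 66⊕36=50, 6e⊕36=58, 00⊕36=36, 00⊕36=36, 00⊕36=36.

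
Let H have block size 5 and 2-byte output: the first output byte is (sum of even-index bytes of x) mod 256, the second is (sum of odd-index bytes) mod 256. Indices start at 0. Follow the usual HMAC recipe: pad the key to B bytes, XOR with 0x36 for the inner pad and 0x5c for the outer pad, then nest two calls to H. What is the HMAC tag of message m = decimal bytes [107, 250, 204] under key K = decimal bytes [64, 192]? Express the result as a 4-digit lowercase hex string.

37d4

Key decimal bytes [64, 192] = 40 c0 is 2 bytes ≤ B = 5; zero-pad to 5 bytes: K' = 40 c0 00 00 00.
K' ⊕ ipad = 76 f6 36 36 36.  K' ⊕ opad = 1c 9c 5c 5c 5c.
Inner input = (K'⊕ipad) ∥ m = 76 f6 36 36 36 ∥ 6b fa cc.
Inner hash: even-index sum = 476 mod 256 = 220; odd-index sum = 611 mod 256 = 99 → dc 63.
Outer input = (K'⊕opad) ∥ inner = 1c 9c 5c 5c 5c ∥ dc 63.
Outer hash (tag): even-index sum = 311 mod 256 = 55; odd-index sum = 468 mod 256 = 212 → 37 d4.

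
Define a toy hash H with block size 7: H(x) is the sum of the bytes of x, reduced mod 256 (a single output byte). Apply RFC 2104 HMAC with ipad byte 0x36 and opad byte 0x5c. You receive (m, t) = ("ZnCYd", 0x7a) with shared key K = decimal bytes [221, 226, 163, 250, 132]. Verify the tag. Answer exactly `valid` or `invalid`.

valid

Key decimal bytes [221, 226, 163, 250, 132] = dd e2 a3 fa 84 is 5 bytes ≤ B = 7; zero-pad to 7 bytes: K' = dd e2 a3 fa 84 00 00.
K' ⊕ ipad = eb d4 95 cc b2 36 36; K' ⊕ opad = 81 be ff a6 d8 5c 5c.
Inner hash: sum = 235+212+149+204+178+54+54+90+110+67+89+100 = 1542; mod 256 = 6 → 06.
Outer hash (recomputed tag): sum = 129+190+255+166+216+92+92+6 = 1146; mod 256 = 122 → 7a.
Recomputed tag = 7a; claimed = 7a → match.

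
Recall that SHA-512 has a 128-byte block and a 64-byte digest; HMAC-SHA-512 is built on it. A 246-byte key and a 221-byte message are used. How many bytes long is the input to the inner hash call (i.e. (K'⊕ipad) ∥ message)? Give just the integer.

Key is 246 > 128 bytes, so it is hashed to 64 bytes then zero-padded to 128: |K'| = 128.
Inner input = (K'⊕ipad) ∥ m → 128 + 221 = 349 bytes.

349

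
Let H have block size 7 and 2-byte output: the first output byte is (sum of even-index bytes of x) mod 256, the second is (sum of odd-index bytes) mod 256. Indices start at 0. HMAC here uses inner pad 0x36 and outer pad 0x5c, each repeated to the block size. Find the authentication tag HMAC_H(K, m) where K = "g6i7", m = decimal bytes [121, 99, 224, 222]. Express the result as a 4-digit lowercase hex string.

b88e

Key "g6i7" = 67 36 69 37 is 4 bytes ≤ B = 7; zero-pad to 7 bytes: K' = 67 36 69 37 00 00 00.
K' ⊕ ipad = 51 00 5f 01 36 36 36.  K' ⊕ opad = 3b 6a 35 6b 5c 5c 5c.
Inner input = (K'⊕ipad) ∥ m = 51 00 5f 01 36 36 36 ∥ 79 63 e0 de.
Inner hash: even-index sum = 605 mod 256 = 93; odd-index sum = 400 mod 256 = 144 → 5d 90.
Outer input = (K'⊕opad) ∥ inner = 3b 6a 35 6b 5c 5c 5c ∥ 5d 90.
Outer hash (tag): even-index sum = 440 mod 256 = 184; odd-index sum = 398 mod 256 = 142 → b8 8e.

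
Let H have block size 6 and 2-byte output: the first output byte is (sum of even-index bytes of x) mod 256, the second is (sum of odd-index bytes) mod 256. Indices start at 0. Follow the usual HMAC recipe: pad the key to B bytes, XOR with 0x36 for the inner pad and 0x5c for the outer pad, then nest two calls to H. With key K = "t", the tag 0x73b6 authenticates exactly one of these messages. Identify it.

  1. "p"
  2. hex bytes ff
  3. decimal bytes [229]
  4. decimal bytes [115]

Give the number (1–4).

Key "t" = 74 is 1 byte ≤ B = 6; zero-pad to 6 bytes: K' = 74 00 00 00 00 00.
K' ⊕ ipad = 42 36 36 36 36 36; K' ⊕ opad = 28 5c 5c 5c 5c 5c.
m1: inner = H(42 36 36 36 36 36 70) = 1e a2; tag = H(28 5c 5c 5c 5c 5c 1e a2) = feb6
m2: inner = H(42 36 36 36 36 36 ff) = ad a2; tag = H(28 5c 5c 5c 5c 5c ad a2) = 8db6
m3: inner = H(42 36 36 36 36 36 e5) = 93 a2; tag = H(28 5c 5c 5c 5c 5c 93 a2) = 73b6 ← matches
m4: inner = H(42 36 36 36 36 36 73) = 21 a2; tag = H(28 5c 5c 5c 5c 5c 21 a2) = 01b6

3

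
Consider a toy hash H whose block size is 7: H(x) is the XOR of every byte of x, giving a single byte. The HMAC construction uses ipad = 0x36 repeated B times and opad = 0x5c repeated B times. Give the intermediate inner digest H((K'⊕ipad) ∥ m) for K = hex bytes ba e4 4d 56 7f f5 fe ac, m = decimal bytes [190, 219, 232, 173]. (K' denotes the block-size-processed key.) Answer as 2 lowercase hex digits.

Key hex bytes ba e4 4d 56 7f f5 fe ac is 8 bytes > B = 7, so hash it first: H(key) = 9d, then zero-pad to 7 bytes: K' = 9d 00 00 00 00 00 00.
K' ⊕ ipad = ab 36 36 36 36 36 36.
Inner input = ab 36 36 36 36 36 36 ∥ be db e8 ad.
Inner hash: XOR ab⊕36⊕36⊕36⊕36⊕36⊕36⊕be⊕db⊕e8⊕ad = 8b.

8b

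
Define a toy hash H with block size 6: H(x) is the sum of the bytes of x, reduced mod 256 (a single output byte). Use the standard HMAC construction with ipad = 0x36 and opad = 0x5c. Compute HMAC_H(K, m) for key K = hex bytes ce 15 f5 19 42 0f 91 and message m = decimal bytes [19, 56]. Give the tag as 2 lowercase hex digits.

Key hex bytes ce 15 f5 19 42 0f 91 is 7 bytes > B = 6, so hash it first: H(key) = d3, then zero-pad to 6 bytes: K' = d3 00 00 00 00 00.
K' ⊕ ipad = e5 36 36 36 36 36.  K' ⊕ opad = 8f 5c 5c 5c 5c 5c.
Inner input = (K'⊕ipad) ∥ m = e5 36 36 36 36 36 ∥ 13 38.
Inner hash: sum = 229+54+54+54+54+54+19+56 = 574; mod 256 = 62 → 3e.
Outer input = (K'⊕opad) ∥ inner = 8f 5c 5c 5c 5c 5c ∥ 3e.
Outer hash (tag): sum = 143+92+92+92+92+92+62 = 665; mod 256 = 153 → 99.

99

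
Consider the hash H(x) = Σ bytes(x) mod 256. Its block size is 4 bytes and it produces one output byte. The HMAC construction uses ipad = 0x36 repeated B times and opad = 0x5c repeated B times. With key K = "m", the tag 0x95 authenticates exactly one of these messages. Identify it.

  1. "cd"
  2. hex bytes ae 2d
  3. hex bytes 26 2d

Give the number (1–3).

3

Key "m" = 6d is 1 byte ≤ B = 4; zero-pad to 4 bytes: K' = 6d 00 00 00.
K' ⊕ ipad = 5b 36 36 36; K' ⊕ opad = 31 5c 5c 5c.
m1: inner = H(5b 36 36 36 63 64) = c4; tag = H(31 5c 5c 5c c4) = 09
m2: inner = H(5b 36 36 36 ae 2d) = d8; tag = H(31 5c 5c 5c d8) = 1d
m3: inner = H(5b 36 36 36 26 2d) = 50; tag = H(31 5c 5c 5c 50) = 95 ← matches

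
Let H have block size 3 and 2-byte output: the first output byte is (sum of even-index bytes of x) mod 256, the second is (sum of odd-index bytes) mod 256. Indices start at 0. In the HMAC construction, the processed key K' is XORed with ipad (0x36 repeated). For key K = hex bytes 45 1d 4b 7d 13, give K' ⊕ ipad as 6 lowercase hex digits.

Key hex bytes 45 1d 4b 7d 13 is 5 bytes > B = 3, so hash it first: H(key) = a3 9a, then zero-pad to 3 bytes: K' = a3 9a 00.
XOR each byte with 0x36: a3⊕36=95, 9a⊕36=ac, 00⊕36=36.

95ac36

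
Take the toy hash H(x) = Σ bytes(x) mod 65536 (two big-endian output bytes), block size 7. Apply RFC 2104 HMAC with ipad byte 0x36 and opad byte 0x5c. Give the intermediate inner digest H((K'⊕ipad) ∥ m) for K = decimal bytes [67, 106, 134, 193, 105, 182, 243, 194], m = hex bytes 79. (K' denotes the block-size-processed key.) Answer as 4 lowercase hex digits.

Key decimal bytes [67, 106, 134, 193, 105, 182, 243, 194] = 43 6a 86 c1 69 b6 f3 c2 is 8 bytes > B = 7, so hash it first: H(key) = 04 c8, then zero-pad to 7 bytes: K' = 04 c8 00 00 00 00 00.
K' ⊕ ipad = 32 fe 36 36 36 36 36.
Inner input = 32 fe 36 36 36 36 36 ∥ 79.
Inner hash: sum = 50+254+54+54+54+54+54+121 = 695 → 02 b7.

02b7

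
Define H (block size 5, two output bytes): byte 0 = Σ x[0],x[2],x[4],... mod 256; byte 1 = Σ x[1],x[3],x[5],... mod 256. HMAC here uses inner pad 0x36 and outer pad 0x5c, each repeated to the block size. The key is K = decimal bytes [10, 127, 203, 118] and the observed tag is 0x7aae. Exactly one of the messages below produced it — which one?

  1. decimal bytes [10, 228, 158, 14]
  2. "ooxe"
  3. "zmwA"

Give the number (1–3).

Key decimal bytes [10, 127, 203, 118] = 0a 7f cb 76 is 4 bytes ≤ B = 5; zero-pad to 5 bytes: K' = 0a 7f cb 76 00.
K' ⊕ ipad = 3c 49 fd 40 36; K' ⊕ opad = 56 23 97 2a 5c.
m1: inner = H(3c 49 fd 40 36 0a e4 9e 0e) = 61 31; tag = H(56 23 97 2a 5c 61 31) = 7aae ← matches
m2: inner = H(3c 49 fd 40 36 6f 6f 78 65) = 43 70; tag = H(56 23 97 2a 5c 43 70) = b990
m3: inner = H(3c 49 fd 40 36 7a 6d 77 41) = 1d 7a; tag = H(56 23 97 2a 5c 1d 7a) = c36a

1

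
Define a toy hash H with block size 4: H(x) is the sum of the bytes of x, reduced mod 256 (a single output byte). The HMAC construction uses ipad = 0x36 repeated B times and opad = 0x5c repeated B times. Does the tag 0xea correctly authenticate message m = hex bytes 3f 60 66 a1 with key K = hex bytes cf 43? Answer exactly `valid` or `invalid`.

Key hex bytes cf 43 is 2 bytes ≤ B = 4; zero-pad to 4 bytes: K' = cf 43 00 00.
K' ⊕ ipad = f9 75 36 36; K' ⊕ opad = 93 1f 5c 5c.
Inner hash: sum = 249+117+54+54+63+96+102+161 = 896; mod 256 = 128 → 80.
Outer hash (recomputed tag): sum = 147+31+92+92+128 = 490; mod 256 = 234 → ea.
Recomputed tag = ea; claimed = ea → match.

valid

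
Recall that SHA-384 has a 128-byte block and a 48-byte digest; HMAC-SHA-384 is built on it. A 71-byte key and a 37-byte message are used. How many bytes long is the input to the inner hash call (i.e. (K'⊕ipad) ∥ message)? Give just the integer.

165

Key is 71 ≤ 128 bytes, zero-padded: |K'| = 128.
Inner input = (K'⊕ipad) ∥ m → 128 + 37 = 165 bytes.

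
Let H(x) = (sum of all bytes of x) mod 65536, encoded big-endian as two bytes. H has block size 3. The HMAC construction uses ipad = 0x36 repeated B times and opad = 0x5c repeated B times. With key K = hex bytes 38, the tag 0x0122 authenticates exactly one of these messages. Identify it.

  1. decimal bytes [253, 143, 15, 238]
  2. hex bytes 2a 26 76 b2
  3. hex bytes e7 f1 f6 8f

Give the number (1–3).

Key hex bytes 38 is 1 byte ≤ B = 3; zero-pad to 3 bytes: K' = 38 00 00.
K' ⊕ ipad = 0e 36 36; K' ⊕ opad = 64 5c 5c.
m1: inner = H(0e 36 36 fd 8f 0f ee) = 03 03; tag = H(64 5c 5c 03 03) = 0122 ← matches
m2: inner = H(0e 36 36 2a 26 76 b2) = 01 f2; tag = H(64 5c 5c 01 f2) = 020f
m3: inner = H(0e 36 36 e7 f1 f6 8f) = 03 d7; tag = H(64 5c 5c 03 d7) = 01f6

1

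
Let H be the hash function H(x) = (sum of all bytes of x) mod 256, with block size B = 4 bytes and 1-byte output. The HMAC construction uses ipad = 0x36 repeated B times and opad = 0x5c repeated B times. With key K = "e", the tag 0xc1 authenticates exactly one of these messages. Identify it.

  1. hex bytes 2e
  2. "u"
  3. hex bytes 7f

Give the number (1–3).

3

Key "e" = 65 is 1 byte ≤ B = 4; zero-pad to 4 bytes: K' = 65 00 00 00.
K' ⊕ ipad = 53 36 36 36; K' ⊕ opad = 39 5c 5c 5c.
m1: inner = H(53 36 36 36 2e) = 23; tag = H(39 5c 5c 5c 23) = 70
m2: inner = H(53 36 36 36 75) = 6a; tag = H(39 5c 5c 5c 6a) = b7
m3: inner = H(53 36 36 36 7f) = 74; tag = H(39 5c 5c 5c 74) = c1 ← matches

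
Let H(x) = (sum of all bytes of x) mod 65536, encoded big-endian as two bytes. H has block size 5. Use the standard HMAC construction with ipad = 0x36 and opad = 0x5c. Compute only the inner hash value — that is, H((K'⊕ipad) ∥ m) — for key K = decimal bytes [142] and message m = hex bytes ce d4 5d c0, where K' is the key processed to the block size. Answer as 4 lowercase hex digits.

Key decimal bytes [142] = 8e is 1 byte ≤ B = 5; zero-pad to 5 bytes: K' = 8e 00 00 00 00.
K' ⊕ ipad = b8 36 36 36 36.
Inner input = b8 36 36 36 36 ∥ ce d4 5d c0.
Inner hash: sum = 184+54+54+54+54+206+212+93+192 = 1103 → 04 4f.

044f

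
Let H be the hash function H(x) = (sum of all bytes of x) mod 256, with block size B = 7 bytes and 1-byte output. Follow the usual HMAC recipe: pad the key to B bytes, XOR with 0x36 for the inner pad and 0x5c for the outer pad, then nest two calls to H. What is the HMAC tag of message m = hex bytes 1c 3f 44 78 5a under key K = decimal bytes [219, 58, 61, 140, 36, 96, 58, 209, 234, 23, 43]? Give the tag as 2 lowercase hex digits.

Key decimal bytes [219, 58, 61, 140, 36, 96, 58, 209, 234, 23, 43] = db 3a 3d 8c 24 60 3a d1 ea 17 2b is 11 bytes > B = 7, so hash it first: H(key) = 99, then zero-pad to 7 bytes: K' = 99 00 00 00 00 00 00.
K' ⊕ ipad = af 36 36 36 36 36 36.  K' ⊕ opad = c5 5c 5c 5c 5c 5c 5c.
Inner input = (K'⊕ipad) ∥ m = af 36 36 36 36 36 36 ∥ 1c 3f 44 78 5a.
Inner hash: sum = 175+54+54+54+54+54+54+28+63+68+120+90 = 868; mod 256 = 100 → 64.
Outer input = (K'⊕opad) ∥ inner = c5 5c 5c 5c 5c 5c 5c ∥ 64.
Outer hash (tag): sum = 197+92+92+92+92+92+92+100 = 849; mod 256 = 81 → 51.

51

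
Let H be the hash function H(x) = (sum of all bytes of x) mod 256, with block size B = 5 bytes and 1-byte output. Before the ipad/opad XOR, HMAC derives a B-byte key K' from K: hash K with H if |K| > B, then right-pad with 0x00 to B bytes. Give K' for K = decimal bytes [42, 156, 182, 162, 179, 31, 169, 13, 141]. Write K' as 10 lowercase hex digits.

3300000000

|K| = 9 > B = 5, so first hash the key.
H(K): sum = 42+156+182+162+179+31+169+13+141 = 1075; mod 256 = 51 → 33.
Zero-pad H(K) = 33 to 5 bytes: K' = 33 00 00 00 00.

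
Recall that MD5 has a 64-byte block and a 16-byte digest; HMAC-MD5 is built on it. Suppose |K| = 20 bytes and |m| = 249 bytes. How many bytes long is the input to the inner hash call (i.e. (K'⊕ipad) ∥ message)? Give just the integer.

Key is 20 ≤ 64 bytes, zero-padded: |K'| = 64.
Inner input = (K'⊕ipad) ∥ m → 64 + 249 = 313 bytes.

313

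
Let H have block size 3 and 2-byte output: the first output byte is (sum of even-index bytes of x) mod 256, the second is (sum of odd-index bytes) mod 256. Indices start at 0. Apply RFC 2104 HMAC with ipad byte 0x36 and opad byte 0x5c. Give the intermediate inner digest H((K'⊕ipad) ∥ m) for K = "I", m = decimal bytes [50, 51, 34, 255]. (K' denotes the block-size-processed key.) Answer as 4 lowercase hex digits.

e78a

Key "I" = 49 is 1 byte ≤ B = 3; zero-pad to 3 bytes: K' = 49 00 00.
K' ⊕ ipad = 7f 36 36.
Inner input = 7f 36 36 ∥ 32 33 22 ff.
Inner hash: even-index sum = 487 mod 256 = 231; odd-index sum = 138 mod 256 = 138 → e7 8a.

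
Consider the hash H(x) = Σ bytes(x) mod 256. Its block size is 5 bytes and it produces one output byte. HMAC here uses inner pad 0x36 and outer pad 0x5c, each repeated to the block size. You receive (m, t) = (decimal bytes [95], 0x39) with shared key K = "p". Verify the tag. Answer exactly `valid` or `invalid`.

invalid

Key "p" = 70 is 1 byte ≤ B = 5; zero-pad to 5 bytes: K' = 70 00 00 00 00.
K' ⊕ ipad = 46 36 36 36 36; K' ⊕ opad = 2c 5c 5c 5c 5c.
Inner hash: sum = 70+54+54+54+54+95 = 381; mod 256 = 125 → 7d.
Outer hash (recomputed tag): sum = 44+92+92+92+92+125 = 537; mod 256 = 25 → 19.
Recomputed tag = 19; claimed = 39 → mismatch.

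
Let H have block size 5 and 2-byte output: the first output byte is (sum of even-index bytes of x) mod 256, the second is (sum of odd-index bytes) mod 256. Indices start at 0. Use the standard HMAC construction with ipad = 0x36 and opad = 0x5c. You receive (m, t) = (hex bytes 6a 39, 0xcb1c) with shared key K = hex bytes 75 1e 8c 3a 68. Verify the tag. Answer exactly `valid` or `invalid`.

invalid

Key hex bytes 75 1e 8c 3a 68 is exactly B = 5 bytes: K' = 75 1e 8c 3a 68.
K' ⊕ ipad = 43 28 ba 0c 5e; K' ⊕ opad = 29 42 d0 66 34.
Inner hash: even-index sum = 404 mod 256 = 148; odd-index sum = 158 mod 256 = 158 → 94 9e.
Outer hash (recomputed tag): even-index sum = 459 mod 256 = 203; odd-index sum = 316 mod 256 = 60 → cb 3c.
Recomputed tag = cb3c; claimed = cb1c → mismatch.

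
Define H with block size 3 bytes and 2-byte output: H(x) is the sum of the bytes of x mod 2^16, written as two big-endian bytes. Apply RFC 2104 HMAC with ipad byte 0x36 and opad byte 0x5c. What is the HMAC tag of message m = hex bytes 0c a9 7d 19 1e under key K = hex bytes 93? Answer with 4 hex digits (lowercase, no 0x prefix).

0203

Key hex bytes 93 is 1 byte ≤ B = 3; zero-pad to 3 bytes: K' = 93 00 00.
K' ⊕ ipad = a5 36 36.  K' ⊕ opad = cf 5c 5c.
Inner input = (K'⊕ipad) ∥ m = a5 36 36 ∥ 0c a9 7d 19 1e.
Inner hash: sum = 165+54+54+12+169+125+25+30 = 634 → 02 7a.
Outer input = (K'⊕opad) ∥ inner = cf 5c 5c ∥ 02 7a.
Outer hash (tag): sum = 207+92+92+2+122 = 515 → 02 03.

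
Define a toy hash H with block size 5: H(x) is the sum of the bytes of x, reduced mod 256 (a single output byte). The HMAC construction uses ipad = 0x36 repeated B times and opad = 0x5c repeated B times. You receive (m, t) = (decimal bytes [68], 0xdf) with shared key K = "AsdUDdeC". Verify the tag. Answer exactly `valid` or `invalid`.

Key "AsdUDdeC" = 41 73 64 55 44 64 65 43 is 8 bytes > B = 5, so hash it first: H(key) = bd, then zero-pad to 5 bytes: K' = bd 00 00 00 00.
K' ⊕ ipad = 8b 36 36 36 36; K' ⊕ opad = e1 5c 5c 5c 5c.
Inner hash: sum = 139+54+54+54+54+68 = 423; mod 256 = 167 → a7.
Outer hash (recomputed tag): sum = 225+92+92+92+92+167 = 760; mod 256 = 248 → f8.
Recomputed tag = f8; claimed = df → mismatch.

invalid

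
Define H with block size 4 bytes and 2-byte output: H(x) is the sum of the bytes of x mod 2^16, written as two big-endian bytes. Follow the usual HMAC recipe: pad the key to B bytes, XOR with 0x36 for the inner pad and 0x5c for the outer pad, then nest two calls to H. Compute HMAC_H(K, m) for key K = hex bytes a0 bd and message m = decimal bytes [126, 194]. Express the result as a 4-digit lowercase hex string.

0364

Key hex bytes a0 bd is 2 bytes ≤ B = 4; zero-pad to 4 bytes: K' = a0 bd 00 00.
K' ⊕ ipad = 96 8b 36 36.  K' ⊕ opad = fc e1 5c 5c.
Inner input = (K'⊕ipad) ∥ m = 96 8b 36 36 ∥ 7e c2.
Inner hash: sum = 150+139+54+54+126+194 = 717 → 02 cd.
Outer input = (K'⊕opad) ∥ inner = fc e1 5c 5c ∥ 02 cd.
Outer hash (tag): sum = 252+225+92+92+2+205 = 868 → 03 64.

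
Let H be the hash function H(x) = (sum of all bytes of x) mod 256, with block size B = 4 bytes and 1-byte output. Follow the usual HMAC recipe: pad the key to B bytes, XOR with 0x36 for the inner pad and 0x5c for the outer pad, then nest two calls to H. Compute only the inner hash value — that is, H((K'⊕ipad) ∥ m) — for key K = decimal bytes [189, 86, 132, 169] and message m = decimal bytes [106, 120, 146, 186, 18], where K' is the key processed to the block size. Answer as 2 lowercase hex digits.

7c

Key decimal bytes [189, 86, 132, 169] = bd 56 84 a9 is exactly B = 4 bytes: K' = bd 56 84 a9.
K' ⊕ ipad = 8b 60 b2 9f.
Inner input = 8b 60 b2 9f ∥ 6a 78 92 ba 12.
Inner hash: sum = 139+96+178+159+106+120+146+186+18 = 1148; mod 256 = 124 → 7c.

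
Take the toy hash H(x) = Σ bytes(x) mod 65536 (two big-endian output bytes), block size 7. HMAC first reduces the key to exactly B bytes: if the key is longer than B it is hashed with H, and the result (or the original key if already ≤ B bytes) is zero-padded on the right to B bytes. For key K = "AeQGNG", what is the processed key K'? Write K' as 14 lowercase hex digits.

416551474e4700

Key "AeQGNG" = 41 65 51 47 4e 47 is 6 bytes ≤ B = 7; zero-pad to 7 bytes: K' = 41 65 51 47 4e 47 00.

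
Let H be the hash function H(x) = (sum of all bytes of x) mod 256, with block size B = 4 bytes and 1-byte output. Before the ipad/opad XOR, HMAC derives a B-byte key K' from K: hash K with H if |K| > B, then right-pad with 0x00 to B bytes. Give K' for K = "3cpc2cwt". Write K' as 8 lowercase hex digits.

e9000000

|K| = 8 > B = 4, so first hash the key.
H(K): sum = 51+99+112+99+50+99+119+116 = 745; mod 256 = 233 → e9.
Zero-pad H(K) = e9 to 4 bytes: K' = e9 00 00 00.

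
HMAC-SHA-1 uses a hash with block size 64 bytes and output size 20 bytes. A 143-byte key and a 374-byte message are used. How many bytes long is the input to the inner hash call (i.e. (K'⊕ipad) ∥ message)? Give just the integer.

Key is 143 > 64 bytes, so it is hashed to 20 bytes then zero-padded to 64: |K'| = 64.
Inner input = (K'⊕ipad) ∥ m → 64 + 374 = 438 bytes.

438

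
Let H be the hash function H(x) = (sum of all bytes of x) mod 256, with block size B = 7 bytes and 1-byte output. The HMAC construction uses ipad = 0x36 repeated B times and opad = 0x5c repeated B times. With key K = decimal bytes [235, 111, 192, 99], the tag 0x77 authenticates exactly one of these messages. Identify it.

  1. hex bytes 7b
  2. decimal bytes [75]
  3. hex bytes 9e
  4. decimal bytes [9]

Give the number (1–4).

Key decimal bytes [235, 111, 192, 99] = eb 6f c0 63 is 4 bytes ≤ B = 7; zero-pad to 7 bytes: K' = eb 6f c0 63 00 00 00.
K' ⊕ ipad = dd 59 f6 55 36 36 36; K' ⊕ opad = b7 33 9c 3f 5c 5c 5c.
m1: inner = H(dd 59 f6 55 36 36 36 7b) = 9e; tag = H(b7 33 9c 3f 5c 5c 5c 9e) = 77 ← matches
m2: inner = H(dd 59 f6 55 36 36 36 4b) = 6e; tag = H(b7 33 9c 3f 5c 5c 5c 6e) = 47
m3: inner = H(dd 59 f6 55 36 36 36 9e) = c1; tag = H(b7 33 9c 3f 5c 5c 5c c1) = 9a
m4: inner = H(dd 59 f6 55 36 36 36 09) = 2c; tag = H(b7 33 9c 3f 5c 5c 5c 2c) = 05

1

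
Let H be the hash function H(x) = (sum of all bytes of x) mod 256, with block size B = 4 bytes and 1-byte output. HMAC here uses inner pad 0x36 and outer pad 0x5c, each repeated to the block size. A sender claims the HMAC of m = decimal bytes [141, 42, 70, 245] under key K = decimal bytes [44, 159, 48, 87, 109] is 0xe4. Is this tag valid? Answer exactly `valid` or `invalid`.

invalid

Key decimal bytes [44, 159, 48, 87, 109] = 2c 9f 30 57 6d is 5 bytes > B = 4, so hash it first: H(key) = bf, then zero-pad to 4 bytes: K' = bf 00 00 00.
K' ⊕ ipad = 89 36 36 36; K' ⊕ opad = e3 5c 5c 5c.
Inner hash: sum = 137+54+54+54+141+42+70+245 = 797; mod 256 = 29 → 1d.
Outer hash (recomputed tag): sum = 227+92+92+92+29 = 532; mod 256 = 20 → 14.
Recomputed tag = 14; claimed = e4 → mismatch.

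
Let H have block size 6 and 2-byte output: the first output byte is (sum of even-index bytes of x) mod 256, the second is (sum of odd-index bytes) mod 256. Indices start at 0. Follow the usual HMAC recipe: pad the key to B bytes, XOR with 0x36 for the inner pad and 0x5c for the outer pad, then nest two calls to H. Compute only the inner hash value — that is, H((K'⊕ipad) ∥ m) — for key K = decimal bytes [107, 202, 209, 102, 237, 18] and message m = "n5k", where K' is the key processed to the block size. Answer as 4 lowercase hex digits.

f8a5

Key decimal bytes [107, 202, 209, 102, 237, 18] = 6b ca d1 66 ed 12 is exactly B = 6 bytes: K' = 6b ca d1 66 ed 12.
K' ⊕ ipad = 5d fc e7 50 db 24.
Inner input = 5d fc e7 50 db 24 ∥ 6e 35 6b.
Inner hash: even-index sum = 760 mod 256 = 248; odd-index sum = 421 mod 256 = 165 → f8 a5.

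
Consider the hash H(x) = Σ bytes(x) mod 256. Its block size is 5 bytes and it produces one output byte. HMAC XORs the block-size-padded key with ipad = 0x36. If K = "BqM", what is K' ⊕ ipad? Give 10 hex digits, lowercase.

74477b3636

Key "BqM" = 42 71 4d is 3 bytes ≤ B = 5; zero-pad to 5 bytes: K' = 42 71 4d 00 00.
XOR each byte with 0x36: 42⊕36=74, 71⊕36=47, 4d⊕36=7b, 00⊕36=36, 00⊕36=36.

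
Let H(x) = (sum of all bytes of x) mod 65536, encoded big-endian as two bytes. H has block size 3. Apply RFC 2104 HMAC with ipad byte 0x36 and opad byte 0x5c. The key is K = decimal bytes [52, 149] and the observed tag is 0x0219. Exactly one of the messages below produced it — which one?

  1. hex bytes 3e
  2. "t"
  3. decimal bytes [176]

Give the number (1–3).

3

Key decimal bytes [52, 149] = 34 95 is 2 bytes ≤ B = 3; zero-pad to 3 bytes: K' = 34 95 00.
K' ⊕ ipad = 02 a3 36; K' ⊕ opad = 68 c9 5c.
m1: inner = H(02 a3 36 3e) = 01 19; tag = H(68 c9 5c 01 19) = 01a7
m2: inner = H(02 a3 36 74) = 01 4f; tag = H(68 c9 5c 01 4f) = 01dd
m3: inner = H(02 a3 36 b0) = 01 8b; tag = H(68 c9 5c 01 8b) = 0219 ← matches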